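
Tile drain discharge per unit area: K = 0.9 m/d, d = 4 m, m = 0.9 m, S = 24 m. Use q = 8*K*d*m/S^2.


q = 8*K*d*m/S^2
q = 8*0.9*4*0.9/24^2
q = 25.9200 / 576

0.0450 m/d


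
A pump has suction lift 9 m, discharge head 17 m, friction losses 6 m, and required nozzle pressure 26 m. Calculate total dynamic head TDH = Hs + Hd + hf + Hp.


TDH = Hs + Hd + hf + Hp = 9 + 17 + 6 + 26 = 58

58 m


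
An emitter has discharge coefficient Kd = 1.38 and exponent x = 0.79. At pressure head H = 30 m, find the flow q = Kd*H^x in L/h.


q = Kd * H^x = 1.38 * 30^0.79 = 1.38 * 14.686753

20.2677 L/h


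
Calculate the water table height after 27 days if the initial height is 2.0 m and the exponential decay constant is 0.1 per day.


m = m0 * exp(-k*t)
m = 2.0 * exp(-0.1 * 27)
m = 2.0 * exp(-2.7000)

0.1344 m


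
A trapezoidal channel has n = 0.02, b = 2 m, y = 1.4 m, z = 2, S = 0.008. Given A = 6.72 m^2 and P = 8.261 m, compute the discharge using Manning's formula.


R = A/P = 6.72/8.261 = 0.813461
Q = (1/0.02) * 6.72 * 0.813461^(2/3) * 0.008^0.5

26.1884 m^3/s


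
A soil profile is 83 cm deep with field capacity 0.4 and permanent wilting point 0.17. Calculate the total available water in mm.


AWC = (FC - PWP) * d * 10
AWC = (0.4 - 0.17) * 83 * 10
AWC = 0.2300 * 83 * 10

190.9000 mm


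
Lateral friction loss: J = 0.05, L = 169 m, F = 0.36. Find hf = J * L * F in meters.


hf = J * L * F = 0.05 * 169 * 0.36 = 3.0420 m

3.0420 m


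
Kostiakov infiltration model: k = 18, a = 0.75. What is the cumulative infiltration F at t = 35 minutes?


F = k * t^a = 18 * 35^0.75
F = 18 * 14.389677

259.0142 mm


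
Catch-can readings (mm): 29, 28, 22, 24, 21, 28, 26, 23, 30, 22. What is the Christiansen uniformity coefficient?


mean = 25.300000 mm
MAD = 2.900000 mm
CU = (1 - 2.900000/25.300000)*100

88.5375 %


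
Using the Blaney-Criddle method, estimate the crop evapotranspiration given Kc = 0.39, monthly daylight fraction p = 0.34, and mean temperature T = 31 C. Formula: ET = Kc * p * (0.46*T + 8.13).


ET = Kc * p * (0.46*T + 8.13)
ET = 0.39 * 0.34 * (0.46*31 + 8.13)
ET = 0.39 * 0.34 * 22.3900

2.9689 mm/day


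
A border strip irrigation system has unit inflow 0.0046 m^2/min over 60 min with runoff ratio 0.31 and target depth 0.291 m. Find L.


L = q*t/((1+r)*Z)
L = 0.0046*60/((1+0.31)*0.291)
L = 0.276/0.38121

0.7240 m


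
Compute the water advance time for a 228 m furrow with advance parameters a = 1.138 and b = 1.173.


t = (L/a)^(1/b)
t = (228/1.138)^(1/1.173)
t = 200.351494^(1/1.173)

91.6880 min


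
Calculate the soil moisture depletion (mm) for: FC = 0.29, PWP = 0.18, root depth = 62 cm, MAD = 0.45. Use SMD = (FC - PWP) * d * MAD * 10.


SMD = (FC - PWP) * d * MAD * 10
SMD = (0.29 - 0.18) * 62 * 0.45 * 10
SMD = 0.1100 * 62 * 0.45 * 10

30.6900 mm


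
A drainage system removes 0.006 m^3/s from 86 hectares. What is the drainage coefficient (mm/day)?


DC = Q * 86400 / (A * 10000) * 1000
DC = 0.006 * 86400 / (86 * 10000) * 1000
DC = 518400.0000 / 860000

0.6028 mm/day


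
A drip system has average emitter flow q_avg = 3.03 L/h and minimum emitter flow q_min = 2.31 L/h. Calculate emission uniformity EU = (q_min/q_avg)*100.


EU = (q_min/q_avg)*100 = (2.31/3.03)*100 = 76.2376%

76.2376 %


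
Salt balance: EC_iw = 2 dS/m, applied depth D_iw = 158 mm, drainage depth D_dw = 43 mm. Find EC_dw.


EC_dw = EC_iw * D_iw / D_dw
EC_dw = 2 * 158 / 43
EC_dw = 316 / 43

7.3488 dS/m


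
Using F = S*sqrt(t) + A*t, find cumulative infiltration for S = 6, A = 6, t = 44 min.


F = S*sqrt(t) + A*t
F = 6*sqrt(44) + 6*44
F = 6*6.633250 + 264

303.7995 mm


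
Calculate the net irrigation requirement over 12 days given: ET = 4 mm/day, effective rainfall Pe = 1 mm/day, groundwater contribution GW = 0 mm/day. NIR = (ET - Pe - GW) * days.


Daily deficit = ET - Pe - GW = 4 - 1 - 0 = 3 mm/day
NIR = 3 * 12 = 36 mm

36.0000 mm


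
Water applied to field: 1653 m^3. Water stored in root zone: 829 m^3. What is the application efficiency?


Ea = V_root / V_field * 100 = 829 / 1653 * 100 = 50.1512%

50.1512 %


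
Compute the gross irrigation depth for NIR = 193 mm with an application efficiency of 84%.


Ea = 84% = 0.84
GID = NIR / Ea = 193 / 0.84 = 229.7619 mm

229.7619 mm


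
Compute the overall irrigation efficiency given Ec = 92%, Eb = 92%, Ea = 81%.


Ec = 0.92, Eb = 0.92, Ea = 0.81
E = 0.92 * 0.92 * 0.81 * 100 = 68.5584%

68.5584 %


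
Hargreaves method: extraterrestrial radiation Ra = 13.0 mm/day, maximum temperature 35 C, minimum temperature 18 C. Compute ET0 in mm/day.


Tmean = (Tmax + Tmin)/2 = (35 + 18)/2 = 26.5
ET0 = 0.0023 * 13.0 * (26.5 + 17.8) * sqrt(35 - 18)
ET0 = 0.0023 * 13.0 * 44.3 * 4.123106

5.4613 mm/day


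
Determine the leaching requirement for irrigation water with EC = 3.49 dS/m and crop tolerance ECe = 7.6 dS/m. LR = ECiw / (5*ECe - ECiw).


LR = ECiw / (5*ECe - ECiw)
LR = 3.49 / (5*7.6 - 3.49)
LR = 3.49 / 34.5100

0.1011


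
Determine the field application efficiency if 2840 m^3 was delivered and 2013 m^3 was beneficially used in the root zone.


Ea = V_root / V_field * 100 = 2013 / 2840 * 100 = 70.8803%

70.8803 %


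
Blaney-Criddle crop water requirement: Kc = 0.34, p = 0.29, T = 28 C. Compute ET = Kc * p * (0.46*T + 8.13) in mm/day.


ET = Kc * p * (0.46*T + 8.13)
ET = 0.34 * 0.29 * (0.46*28 + 8.13)
ET = 0.34 * 0.29 * 21.0100

2.0716 mm/day


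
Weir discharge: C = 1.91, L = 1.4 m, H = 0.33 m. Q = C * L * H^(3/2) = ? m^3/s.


Q = C * L * H^(3/2) = 1.91 * 1.4 * 0.33^1.5 = 1.91 * 1.4 * 0.189571

0.5069 m^3/s


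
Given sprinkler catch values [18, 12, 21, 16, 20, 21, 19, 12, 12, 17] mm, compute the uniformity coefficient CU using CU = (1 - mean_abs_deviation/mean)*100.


mean = 16.800000 mm
MAD = 3.040000 mm
CU = (1 - 3.040000/16.800000)*100

81.9048 %


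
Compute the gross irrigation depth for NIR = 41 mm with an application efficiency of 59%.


Ea = 59% = 0.59
GID = NIR / Ea = 41 / 0.59 = 69.4915 mm

69.4915 mm


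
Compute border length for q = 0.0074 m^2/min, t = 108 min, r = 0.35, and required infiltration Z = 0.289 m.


L = q*t/((1+r)*Z)
L = 0.0074*108/((1+0.35)*0.289)
L = 0.7992/0.39015

2.0484 m


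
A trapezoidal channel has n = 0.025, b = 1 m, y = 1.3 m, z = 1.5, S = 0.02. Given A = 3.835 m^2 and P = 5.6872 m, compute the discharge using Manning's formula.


R = A/P = 3.835/5.6872 = 0.674321
Q = (1/0.025) * 3.835 * 0.674321^(2/3) * 0.02^0.5

16.6821 m^3/s


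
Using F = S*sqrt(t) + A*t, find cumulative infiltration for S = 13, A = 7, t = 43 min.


F = S*sqrt(t) + A*t
F = 13*sqrt(43) + 7*43
F = 13*6.557439 + 301

386.2467 mm


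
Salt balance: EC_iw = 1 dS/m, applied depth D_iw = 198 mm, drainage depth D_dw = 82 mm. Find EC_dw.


EC_dw = EC_iw * D_iw / D_dw
EC_dw = 1 * 198 / 82
EC_dw = 198 / 82

2.4146 dS/m


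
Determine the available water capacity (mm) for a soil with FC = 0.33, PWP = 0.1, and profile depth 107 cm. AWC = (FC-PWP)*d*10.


AWC = (FC - PWP) * d * 10
AWC = (0.33 - 0.1) * 107 * 10
AWC = 0.2300 * 107 * 10

246.1000 mm


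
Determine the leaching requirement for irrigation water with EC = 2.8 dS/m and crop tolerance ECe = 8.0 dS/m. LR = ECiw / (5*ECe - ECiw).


LR = ECiw / (5*ECe - ECiw)
LR = 2.8 / (5*8.0 - 2.8)
LR = 2.8 / 37.2000

0.0753


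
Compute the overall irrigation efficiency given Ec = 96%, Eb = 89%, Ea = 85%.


Ec = 0.96, Eb = 0.89, Ea = 0.85
E = 0.96 * 0.89 * 0.85 * 100 = 72.6240%

72.6240 %


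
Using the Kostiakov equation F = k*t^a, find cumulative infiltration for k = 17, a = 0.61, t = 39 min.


F = k * t^a = 17 * 39^0.61
F = 17 * 9.344357

158.8541 mm


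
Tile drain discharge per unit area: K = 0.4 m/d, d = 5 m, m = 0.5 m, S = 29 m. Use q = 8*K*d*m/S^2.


q = 8*K*d*m/S^2
q = 8*0.4*5*0.5/29^2
q = 8.0000 / 841

0.0095 m/d


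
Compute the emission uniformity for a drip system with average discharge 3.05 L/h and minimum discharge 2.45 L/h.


EU = (q_min/q_avg)*100 = (2.45/3.05)*100 = 80.3279%

80.3279 %


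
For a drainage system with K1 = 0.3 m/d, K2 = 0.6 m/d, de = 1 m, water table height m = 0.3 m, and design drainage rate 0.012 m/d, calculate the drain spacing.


S^2 = 8*K2*de*m/q + 4*K1*m^2/q
S^2 = 8*0.6*1*0.3/0.012 + 4*0.3*0.3^2/0.012
S = sqrt(129.0000)

11.3578 m


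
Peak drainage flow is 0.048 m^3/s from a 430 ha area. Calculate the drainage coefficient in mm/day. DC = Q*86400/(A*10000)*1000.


DC = Q * 86400 / (A * 10000) * 1000
DC = 0.048 * 86400 / (430 * 10000) * 1000
DC = 4147200.0000 / 4300000

0.9645 mm/day


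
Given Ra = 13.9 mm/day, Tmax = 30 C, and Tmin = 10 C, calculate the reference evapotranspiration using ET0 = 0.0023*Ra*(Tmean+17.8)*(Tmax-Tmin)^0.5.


Tmean = (Tmax + Tmin)/2 = (30 + 10)/2 = 20.0
ET0 = 0.0023 * 13.9 * (20.0 + 17.8) * sqrt(30 - 10)
ET0 = 0.0023 * 13.9 * 37.8 * 4.472136

5.4044 mm/day


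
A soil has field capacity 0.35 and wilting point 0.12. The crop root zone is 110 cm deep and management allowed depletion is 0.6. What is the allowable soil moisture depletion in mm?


SMD = (FC - PWP) * d * MAD * 10
SMD = (0.35 - 0.12) * 110 * 0.6 * 10
SMD = 0.2300 * 110 * 0.6 * 10

151.8000 mm


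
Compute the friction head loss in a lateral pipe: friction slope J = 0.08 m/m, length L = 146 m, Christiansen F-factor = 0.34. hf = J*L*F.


hf = J * L * F = 0.08 * 146 * 0.34 = 3.9712 m

3.9712 m


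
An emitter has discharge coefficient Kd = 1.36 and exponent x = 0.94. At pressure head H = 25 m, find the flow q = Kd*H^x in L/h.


q = Kd * H^x = 1.36 * 25^0.94 = 1.36 * 20.609317

28.0287 L/h


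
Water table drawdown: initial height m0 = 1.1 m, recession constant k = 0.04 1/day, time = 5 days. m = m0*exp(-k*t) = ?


m = m0 * exp(-k*t)
m = 1.1 * exp(-0.04 * 5)
m = 1.1 * exp(-0.2000)

0.9006 m


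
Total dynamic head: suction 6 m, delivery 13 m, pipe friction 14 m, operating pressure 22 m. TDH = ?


TDH = Hs + Hd + hf + Hp = 6 + 13 + 14 + 22 = 55

55 m


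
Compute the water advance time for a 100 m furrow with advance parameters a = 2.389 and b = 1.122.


t = (L/a)^(1/b)
t = (100/2.389)^(1/1.122)
t = 41.858518^(1/1.122)

27.8895 min


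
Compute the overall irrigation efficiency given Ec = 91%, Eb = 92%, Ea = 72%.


Ec = 0.91, Eb = 0.92, Ea = 0.72
E = 0.91 * 0.92 * 0.72 * 100 = 60.2784%

60.2784 %


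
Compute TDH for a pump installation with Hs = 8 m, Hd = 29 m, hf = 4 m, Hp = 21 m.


TDH = Hs + Hd + hf + Hp = 8 + 29 + 4 + 21 = 62

62 m


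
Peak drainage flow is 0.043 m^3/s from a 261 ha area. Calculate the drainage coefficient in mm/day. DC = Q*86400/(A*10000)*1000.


DC = Q * 86400 / (A * 10000) * 1000
DC = 0.043 * 86400 / (261 * 10000) * 1000
DC = 3715200.0000 / 2610000

1.4234 mm/day


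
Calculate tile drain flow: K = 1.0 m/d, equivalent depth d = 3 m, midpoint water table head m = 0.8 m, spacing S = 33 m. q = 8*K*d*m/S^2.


q = 8*K*d*m/S^2
q = 8*1.0*3*0.8/33^2
q = 19.2000 / 1089

0.0176 m/d


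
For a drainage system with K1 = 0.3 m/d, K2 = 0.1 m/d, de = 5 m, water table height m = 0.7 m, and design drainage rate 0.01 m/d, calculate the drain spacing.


S^2 = 8*K2*de*m/q + 4*K1*m^2/q
S^2 = 8*0.1*5*0.7/0.01 + 4*0.3*0.7^2/0.01
S = sqrt(338.8000)

18.4065 m


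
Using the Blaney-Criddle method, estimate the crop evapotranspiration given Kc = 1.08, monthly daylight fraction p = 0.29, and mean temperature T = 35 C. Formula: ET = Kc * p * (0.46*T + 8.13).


ET = Kc * p * (0.46*T + 8.13)
ET = 1.08 * 0.29 * (0.46*35 + 8.13)
ET = 1.08 * 0.29 * 24.2300

7.5888 mm/day


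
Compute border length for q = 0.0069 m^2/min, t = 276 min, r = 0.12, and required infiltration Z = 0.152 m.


L = q*t/((1+r)*Z)
L = 0.0069*276/((1+0.12)*0.152)
L = 1.9044/0.17024

11.1866 m


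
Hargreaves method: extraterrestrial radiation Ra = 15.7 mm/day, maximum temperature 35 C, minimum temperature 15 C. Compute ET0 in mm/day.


Tmean = (Tmax + Tmin)/2 = (35 + 15)/2 = 25.0
ET0 = 0.0023 * 15.7 * (25.0 + 17.8) * sqrt(35 - 15)
ET0 = 0.0023 * 15.7 * 42.8 * 4.472136

6.9117 mm/day


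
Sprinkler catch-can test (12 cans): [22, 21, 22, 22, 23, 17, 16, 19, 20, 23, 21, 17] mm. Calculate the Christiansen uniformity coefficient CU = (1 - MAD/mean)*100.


mean = 20.250000 mm
MAD = 2.041667 mm
CU = (1 - 2.041667/20.250000)*100

89.9177 %


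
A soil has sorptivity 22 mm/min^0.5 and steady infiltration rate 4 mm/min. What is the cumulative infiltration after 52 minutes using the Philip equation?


F = S*sqrt(t) + A*t
F = 22*sqrt(52) + 4*52
F = 22*7.211103 + 208

366.6443 mm


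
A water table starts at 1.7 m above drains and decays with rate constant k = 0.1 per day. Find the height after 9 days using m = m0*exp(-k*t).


m = m0 * exp(-k*t)
m = 1.7 * exp(-0.1 * 9)
m = 1.7 * exp(-0.9000)

0.6912 m


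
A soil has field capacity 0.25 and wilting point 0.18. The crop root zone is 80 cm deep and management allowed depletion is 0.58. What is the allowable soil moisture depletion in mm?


SMD = (FC - PWP) * d * MAD * 10
SMD = (0.25 - 0.18) * 80 * 0.58 * 10
SMD = 0.0700 * 80 * 0.58 * 10

32.4800 mm


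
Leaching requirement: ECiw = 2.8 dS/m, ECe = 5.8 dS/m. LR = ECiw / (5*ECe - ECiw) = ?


LR = ECiw / (5*ECe - ECiw)
LR = 2.8 / (5*5.8 - 2.8)
LR = 2.8 / 26.2000

0.1069


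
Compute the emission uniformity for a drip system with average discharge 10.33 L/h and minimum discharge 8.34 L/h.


EU = (q_min/q_avg)*100 = (8.34/10.33)*100 = 80.7357%

80.7357 %


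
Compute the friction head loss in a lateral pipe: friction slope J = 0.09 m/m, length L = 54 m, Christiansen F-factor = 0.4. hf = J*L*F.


hf = J * L * F = 0.09 * 54 * 0.4 = 1.9440 m

1.9440 m


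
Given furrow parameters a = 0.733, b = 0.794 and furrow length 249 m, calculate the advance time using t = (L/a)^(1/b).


t = (L/a)^(1/b)
t = (249/0.733)^(1/0.794)
t = 339.699864^(1/0.794)

1540.9110 min


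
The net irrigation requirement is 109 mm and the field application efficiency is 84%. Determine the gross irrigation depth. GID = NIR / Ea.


Ea = 84% = 0.84
GID = NIR / Ea = 109 / 0.84 = 129.7619 mm

129.7619 mm


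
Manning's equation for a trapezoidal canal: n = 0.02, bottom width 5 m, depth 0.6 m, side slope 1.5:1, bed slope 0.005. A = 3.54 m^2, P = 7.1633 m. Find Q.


R = A/P = 3.54/7.1633 = 0.494186
Q = (1/0.02) * 3.54 * 0.494186^(2/3) * 0.005^0.5

7.8232 m^3/s


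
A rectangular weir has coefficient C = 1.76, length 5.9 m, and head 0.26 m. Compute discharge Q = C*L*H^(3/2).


Q = C * L * H^(3/2) = 1.76 * 5.9 * 0.26^1.5 = 1.76 * 5.9 * 0.132575

1.3767 m^3/s


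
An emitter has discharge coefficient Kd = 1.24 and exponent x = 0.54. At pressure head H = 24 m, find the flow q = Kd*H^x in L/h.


q = Kd * H^x = 1.24 * 24^0.54 = 1.24 * 5.563064

6.8982 L/h


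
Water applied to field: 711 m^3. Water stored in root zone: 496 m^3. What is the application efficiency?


Ea = V_root / V_field * 100 = 496 / 711 * 100 = 69.7609%

69.7609 %


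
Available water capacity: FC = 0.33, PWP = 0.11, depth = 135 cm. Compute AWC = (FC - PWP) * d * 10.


AWC = (FC - PWP) * d * 10
AWC = (0.33 - 0.11) * 135 * 10
AWC = 0.2200 * 135 * 10

297.0000 mm


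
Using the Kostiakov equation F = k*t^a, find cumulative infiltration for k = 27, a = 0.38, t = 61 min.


F = k * t^a = 27 * 61^0.38
F = 27 * 4.768978

128.7624 mm


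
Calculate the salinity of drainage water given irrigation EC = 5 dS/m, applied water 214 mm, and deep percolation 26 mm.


EC_dw = EC_iw * D_iw / D_dw
EC_dw = 5 * 214 / 26
EC_dw = 1070 / 26

41.1538 dS/m


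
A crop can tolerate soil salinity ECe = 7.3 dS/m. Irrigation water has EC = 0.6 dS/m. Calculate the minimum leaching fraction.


LR = ECiw / (5*ECe - ECiw)
LR = 0.6 / (5*7.3 - 0.6)
LR = 0.6 / 35.9000

0.0167


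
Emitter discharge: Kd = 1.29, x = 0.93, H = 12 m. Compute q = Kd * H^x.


q = Kd * H^x = 1.29 * 12^0.93 = 1.29 * 10.084133

13.0085 L/h


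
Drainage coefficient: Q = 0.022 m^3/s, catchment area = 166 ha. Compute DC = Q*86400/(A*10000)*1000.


DC = Q * 86400 / (A * 10000) * 1000
DC = 0.022 * 86400 / (166 * 10000) * 1000
DC = 1900800.0000 / 1660000

1.1451 mm/day


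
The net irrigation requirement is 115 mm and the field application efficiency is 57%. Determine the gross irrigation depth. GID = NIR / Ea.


Ea = 57% = 0.57
GID = NIR / Ea = 115 / 0.57 = 201.7544 mm

201.7544 mm


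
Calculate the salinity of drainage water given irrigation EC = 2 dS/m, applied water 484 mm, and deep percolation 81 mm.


EC_dw = EC_iw * D_iw / D_dw
EC_dw = 2 * 484 / 81
EC_dw = 968 / 81

11.9506 dS/m


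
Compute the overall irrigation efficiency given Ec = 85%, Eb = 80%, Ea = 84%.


Ec = 0.85, Eb = 0.8, Ea = 0.84
E = 0.85 * 0.8 * 0.84 * 100 = 57.1200%

57.1200 %


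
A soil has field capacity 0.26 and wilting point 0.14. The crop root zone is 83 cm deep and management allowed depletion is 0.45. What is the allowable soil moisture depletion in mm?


SMD = (FC - PWP) * d * MAD * 10
SMD = (0.26 - 0.14) * 83 * 0.45 * 10
SMD = 0.1200 * 83 * 0.45 * 10

44.8200 mm


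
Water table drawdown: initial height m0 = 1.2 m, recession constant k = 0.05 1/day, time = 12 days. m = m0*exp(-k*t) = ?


m = m0 * exp(-k*t)
m = 1.2 * exp(-0.05 * 12)
m = 1.2 * exp(-0.6000)

0.6586 m


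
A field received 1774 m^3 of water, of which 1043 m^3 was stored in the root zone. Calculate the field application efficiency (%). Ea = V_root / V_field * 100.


Ea = V_root / V_field * 100 = 1043 / 1774 * 100 = 58.7937%

58.7937 %


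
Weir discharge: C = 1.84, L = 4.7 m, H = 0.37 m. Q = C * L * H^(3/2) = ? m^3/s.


Q = C * L * H^(3/2) = 1.84 * 4.7 * 0.37^1.5 = 1.84 * 4.7 * 0.225062

1.9463 m^3/s


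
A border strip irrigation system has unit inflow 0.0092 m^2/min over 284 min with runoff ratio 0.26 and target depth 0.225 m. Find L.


L = q*t/((1+r)*Z)
L = 0.0092*284/((1+0.26)*0.225)
L = 2.6128/0.2835

9.2162 m


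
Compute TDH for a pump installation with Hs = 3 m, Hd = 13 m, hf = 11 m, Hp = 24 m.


TDH = Hs + Hd + hf + Hp = 3 + 13 + 11 + 24 = 51

51 m


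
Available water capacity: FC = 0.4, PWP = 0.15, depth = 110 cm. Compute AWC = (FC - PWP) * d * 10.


AWC = (FC - PWP) * d * 10
AWC = (0.4 - 0.15) * 110 * 10
AWC = 0.2500 * 110 * 10

275.0000 mm


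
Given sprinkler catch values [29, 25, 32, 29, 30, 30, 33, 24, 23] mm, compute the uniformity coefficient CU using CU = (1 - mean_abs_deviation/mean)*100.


mean = 28.333333 mm
MAD = 2.888889 mm
CU = (1 - 2.888889/28.333333)*100

89.8039 %


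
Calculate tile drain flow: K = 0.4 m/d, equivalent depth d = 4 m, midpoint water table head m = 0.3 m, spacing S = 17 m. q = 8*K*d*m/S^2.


q = 8*K*d*m/S^2
q = 8*0.4*4*0.3/17^2
q = 3.8400 / 289

0.0133 m/d


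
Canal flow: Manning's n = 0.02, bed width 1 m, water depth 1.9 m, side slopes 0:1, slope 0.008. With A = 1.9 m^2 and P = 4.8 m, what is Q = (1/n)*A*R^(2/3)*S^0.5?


R = A/P = 1.9/4.8 = 0.395833
Q = (1/0.02) * 1.9 * 0.395833^(2/3) * 0.008^0.5

4.5808 m^3/s


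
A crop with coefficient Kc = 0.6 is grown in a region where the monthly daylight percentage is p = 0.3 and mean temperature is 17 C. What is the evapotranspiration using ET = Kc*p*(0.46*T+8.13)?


ET = Kc * p * (0.46*T + 8.13)
ET = 0.6 * 0.3 * (0.46*17 + 8.13)
ET = 0.6 * 0.3 * 15.9500

2.8710 mm/day


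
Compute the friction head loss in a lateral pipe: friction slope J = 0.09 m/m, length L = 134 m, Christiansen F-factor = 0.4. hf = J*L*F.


hf = J * L * F = 0.09 * 134 * 0.4 = 4.8240 m

4.8240 m


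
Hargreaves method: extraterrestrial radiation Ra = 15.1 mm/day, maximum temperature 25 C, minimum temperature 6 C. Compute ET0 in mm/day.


Tmean = (Tmax + Tmin)/2 = (25 + 6)/2 = 15.5
ET0 = 0.0023 * 15.1 * (15.5 + 17.8) * sqrt(25 - 6)
ET0 = 0.0023 * 15.1 * 33.3 * 4.358899

5.0411 mm/day


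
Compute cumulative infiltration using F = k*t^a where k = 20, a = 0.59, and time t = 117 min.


F = k * t^a = 20 * 117^0.59
F = 20 * 16.604647

332.0929 mm


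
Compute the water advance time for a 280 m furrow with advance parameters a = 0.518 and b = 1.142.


t = (L/a)^(1/b)
t = (280/0.518)^(1/1.142)
t = 540.540541^(1/1.142)

247.1835 min


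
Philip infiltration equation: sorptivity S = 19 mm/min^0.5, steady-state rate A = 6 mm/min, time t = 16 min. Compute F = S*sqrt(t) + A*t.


F = S*sqrt(t) + A*t
F = 19*sqrt(16) + 6*16
F = 19*4.000000 + 96

172.0000 mm


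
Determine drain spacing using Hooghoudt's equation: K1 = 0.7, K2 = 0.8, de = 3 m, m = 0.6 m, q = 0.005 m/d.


S^2 = 8*K2*de*m/q + 4*K1*m^2/q
S^2 = 8*0.8*3*0.6/0.005 + 4*0.7*0.6^2/0.005
S = sqrt(2505.6000)

50.0560 m


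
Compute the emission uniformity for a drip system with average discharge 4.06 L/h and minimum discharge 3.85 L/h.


EU = (q_min/q_avg)*100 = (3.85/4.06)*100 = 94.8276%

94.8276 %


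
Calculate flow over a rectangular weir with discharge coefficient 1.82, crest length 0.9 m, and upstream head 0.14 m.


Q = C * L * H^(3/2) = 1.82 * 0.9 * 0.14^1.5 = 1.82 * 0.9 * 0.052383

0.0858 m^3/s


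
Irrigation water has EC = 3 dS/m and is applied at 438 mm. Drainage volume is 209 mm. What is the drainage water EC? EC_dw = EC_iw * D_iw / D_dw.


EC_dw = EC_iw * D_iw / D_dw
EC_dw = 3 * 438 / 209
EC_dw = 1314 / 209

6.2871 dS/m


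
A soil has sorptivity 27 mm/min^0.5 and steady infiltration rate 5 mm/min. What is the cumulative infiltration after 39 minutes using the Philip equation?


F = S*sqrt(t) + A*t
F = 27*sqrt(39) + 5*39
F = 27*6.244998 + 195

363.6149 mm


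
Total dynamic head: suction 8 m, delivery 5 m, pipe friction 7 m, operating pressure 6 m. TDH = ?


TDH = Hs + Hd + hf + Hp = 8 + 5 + 7 + 6 = 26

26 m


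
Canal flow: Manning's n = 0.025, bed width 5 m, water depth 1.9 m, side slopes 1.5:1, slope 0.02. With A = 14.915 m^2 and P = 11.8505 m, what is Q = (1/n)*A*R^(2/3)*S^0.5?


R = A/P = 14.915/11.8505 = 1.258597
Q = (1/0.025) * 14.915 * 1.258597^(2/3) * 0.02^0.5

98.3534 m^3/s


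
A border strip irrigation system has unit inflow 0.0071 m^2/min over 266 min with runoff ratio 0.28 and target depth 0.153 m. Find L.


L = q*t/((1+r)*Z)
L = 0.0071*266/((1+0.28)*0.153)
L = 1.8886/0.19584

9.6436 m


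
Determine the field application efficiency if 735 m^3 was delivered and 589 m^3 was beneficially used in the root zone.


Ea = V_root / V_field * 100 = 589 / 735 * 100 = 80.1361%

80.1361 %


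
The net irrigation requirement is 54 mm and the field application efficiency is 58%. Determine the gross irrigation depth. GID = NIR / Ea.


Ea = 58% = 0.58
GID = NIR / Ea = 54 / 0.58 = 93.1034 mm

93.1034 mm


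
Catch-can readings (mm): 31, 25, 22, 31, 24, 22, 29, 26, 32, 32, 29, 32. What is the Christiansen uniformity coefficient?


mean = 27.916667 mm
MAD = 3.430556 mm
CU = (1 - 3.430556/27.916667)*100

87.7114 %


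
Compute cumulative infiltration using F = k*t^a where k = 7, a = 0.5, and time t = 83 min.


F = k * t^a = 7 * 83^0.5
F = 7 * 9.110434

63.7730 mm


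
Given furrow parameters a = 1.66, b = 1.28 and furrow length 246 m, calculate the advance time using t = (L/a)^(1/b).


t = (L/a)^(1/b)
t = (246/1.66)^(1/1.28)
t = 148.192771^(1/1.28)

49.6545 min


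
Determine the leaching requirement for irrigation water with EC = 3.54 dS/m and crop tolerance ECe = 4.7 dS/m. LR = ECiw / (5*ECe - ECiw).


LR = ECiw / (5*ECe - ECiw)
LR = 3.54 / (5*4.7 - 3.54)
LR = 3.54 / 19.9600

0.1774


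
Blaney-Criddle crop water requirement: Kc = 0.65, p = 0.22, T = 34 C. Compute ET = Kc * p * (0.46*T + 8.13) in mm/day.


ET = Kc * p * (0.46*T + 8.13)
ET = 0.65 * 0.22 * (0.46*34 + 8.13)
ET = 0.65 * 0.22 * 23.7700

3.3991 mm/day


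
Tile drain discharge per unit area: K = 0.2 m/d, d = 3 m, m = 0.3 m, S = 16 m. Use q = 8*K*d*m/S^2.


q = 8*K*d*m/S^2
q = 8*0.2*3*0.3/16^2
q = 1.4400 / 256

0.0056 m/d


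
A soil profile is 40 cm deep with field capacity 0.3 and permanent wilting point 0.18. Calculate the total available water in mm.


AWC = (FC - PWP) * d * 10
AWC = (0.3 - 0.18) * 40 * 10
AWC = 0.1200 * 40 * 10

48.0000 mm


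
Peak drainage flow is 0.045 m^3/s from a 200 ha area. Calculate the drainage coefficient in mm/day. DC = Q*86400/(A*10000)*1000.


DC = Q * 86400 / (A * 10000) * 1000
DC = 0.045 * 86400 / (200 * 10000) * 1000
DC = 3888000.0000 / 2000000

1.9440 mm/day


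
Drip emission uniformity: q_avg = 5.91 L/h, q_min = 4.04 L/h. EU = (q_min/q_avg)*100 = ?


EU = (q_min/q_avg)*100 = (4.04/5.91)*100 = 68.3587%

68.3587 %


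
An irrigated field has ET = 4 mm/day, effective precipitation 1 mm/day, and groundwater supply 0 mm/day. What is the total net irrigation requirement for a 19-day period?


Daily deficit = ET - Pe - GW = 4 - 1 - 0 = 3 mm/day
NIR = 3 * 19 = 57 mm

57.0000 mm


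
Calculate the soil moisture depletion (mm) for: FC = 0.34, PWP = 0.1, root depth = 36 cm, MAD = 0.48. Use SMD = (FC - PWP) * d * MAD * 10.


SMD = (FC - PWP) * d * MAD * 10
SMD = (0.34 - 0.1) * 36 * 0.48 * 10
SMD = 0.2400 * 36 * 0.48 * 10

41.4720 mm


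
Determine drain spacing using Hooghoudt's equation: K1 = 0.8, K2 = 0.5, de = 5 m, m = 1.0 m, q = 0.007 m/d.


S^2 = 8*K2*de*m/q + 4*K1*m^2/q
S^2 = 8*0.5*5*1.0/0.007 + 4*0.8*1.0^2/0.007
S = sqrt(3314.2857)

57.5698 m


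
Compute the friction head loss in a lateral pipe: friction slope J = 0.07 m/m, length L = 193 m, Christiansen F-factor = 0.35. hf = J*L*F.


hf = J * L * F = 0.07 * 193 * 0.35 = 4.7285 m

4.7285 m


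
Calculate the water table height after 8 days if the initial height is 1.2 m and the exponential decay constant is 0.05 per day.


m = m0 * exp(-k*t)
m = 1.2 * exp(-0.05 * 8)
m = 1.2 * exp(-0.4000)

0.8044 m


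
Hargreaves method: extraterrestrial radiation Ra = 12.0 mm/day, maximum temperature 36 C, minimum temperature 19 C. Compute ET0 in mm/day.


Tmean = (Tmax + Tmin)/2 = (36 + 19)/2 = 27.5
ET0 = 0.0023 * 12.0 * (27.5 + 17.8) * sqrt(36 - 19)
ET0 = 0.0023 * 12.0 * 45.3 * 4.123106

5.1550 mm/day


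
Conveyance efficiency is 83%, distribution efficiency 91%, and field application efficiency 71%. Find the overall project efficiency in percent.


Ec = 0.83, Eb = 0.91, Ea = 0.71
E = 0.83 * 0.91 * 0.71 * 100 = 53.6263%

53.6263 %


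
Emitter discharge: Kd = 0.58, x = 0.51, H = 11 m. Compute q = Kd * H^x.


q = Kd * H^x = 0.58 * 11^0.51 = 0.58 * 3.397115

1.9703 L/h


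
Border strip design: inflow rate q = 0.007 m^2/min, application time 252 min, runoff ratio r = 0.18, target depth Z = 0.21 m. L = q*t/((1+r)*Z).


L = q*t/((1+r)*Z)
L = 0.007*252/((1+0.18)*0.21)
L = 1.764/0.2478

7.1186 m


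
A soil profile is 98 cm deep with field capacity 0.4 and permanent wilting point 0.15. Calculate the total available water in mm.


AWC = (FC - PWP) * d * 10
AWC = (0.4 - 0.15) * 98 * 10
AWC = 0.2500 * 98 * 10

245.0000 mm


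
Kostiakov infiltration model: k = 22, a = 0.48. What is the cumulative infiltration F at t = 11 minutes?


F = k * t^a = 22 * 11^0.48
F = 22 * 3.161320

69.5490 mm


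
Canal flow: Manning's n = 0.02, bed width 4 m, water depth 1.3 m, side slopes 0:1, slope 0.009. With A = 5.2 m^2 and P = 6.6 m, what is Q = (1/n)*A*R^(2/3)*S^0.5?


R = A/P = 5.2/6.6 = 0.787879
Q = (1/0.02) * 5.2 * 0.787879^(2/3) * 0.009^0.5

21.0411 m^3/s


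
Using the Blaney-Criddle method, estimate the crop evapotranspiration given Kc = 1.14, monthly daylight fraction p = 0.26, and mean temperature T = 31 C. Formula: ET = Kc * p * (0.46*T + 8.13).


ET = Kc * p * (0.46*T + 8.13)
ET = 1.14 * 0.26 * (0.46*31 + 8.13)
ET = 1.14 * 0.26 * 22.3900

6.6364 mm/day


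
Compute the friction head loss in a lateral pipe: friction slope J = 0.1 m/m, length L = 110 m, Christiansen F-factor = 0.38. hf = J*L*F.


hf = J * L * F = 0.1 * 110 * 0.38 = 4.1800 m

4.1800 m


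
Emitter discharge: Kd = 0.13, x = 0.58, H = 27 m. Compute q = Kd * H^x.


q = Kd * H^x = 0.13 * 27^0.58 = 0.13 * 6.763804

0.8793 L/h


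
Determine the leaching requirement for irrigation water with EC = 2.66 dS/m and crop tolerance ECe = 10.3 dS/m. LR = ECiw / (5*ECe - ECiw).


LR = ECiw / (5*ECe - ECiw)
LR = 2.66 / (5*10.3 - 2.66)
LR = 2.66 / 48.8400

0.0545


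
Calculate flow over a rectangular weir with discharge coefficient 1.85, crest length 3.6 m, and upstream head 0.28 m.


Q = C * L * H^(3/2) = 1.85 * 3.6 * 0.28^1.5 = 1.85 * 3.6 * 0.148162

0.9868 m^3/s


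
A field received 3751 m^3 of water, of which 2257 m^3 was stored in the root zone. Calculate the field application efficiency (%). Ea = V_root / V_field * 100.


Ea = V_root / V_field * 100 = 2257 / 3751 * 100 = 60.1706%

60.1706 %


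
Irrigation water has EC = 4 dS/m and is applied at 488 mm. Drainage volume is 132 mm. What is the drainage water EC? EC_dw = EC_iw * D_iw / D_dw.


EC_dw = EC_iw * D_iw / D_dw
EC_dw = 4 * 488 / 132
EC_dw = 1952 / 132

14.7879 dS/m


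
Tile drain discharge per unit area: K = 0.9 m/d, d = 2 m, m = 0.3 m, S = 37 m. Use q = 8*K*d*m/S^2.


q = 8*K*d*m/S^2
q = 8*0.9*2*0.3/37^2
q = 4.3200 / 1369

0.0032 m/d


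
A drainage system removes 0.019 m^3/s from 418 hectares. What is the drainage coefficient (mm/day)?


DC = Q * 86400 / (A * 10000) * 1000
DC = 0.019 * 86400 / (418 * 10000) * 1000
DC = 1641600.0000 / 4180000

0.3927 mm/day


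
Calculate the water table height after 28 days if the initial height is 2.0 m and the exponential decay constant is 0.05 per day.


m = m0 * exp(-k*t)
m = 2.0 * exp(-0.05 * 28)
m = 2.0 * exp(-1.4000)

0.4932 m


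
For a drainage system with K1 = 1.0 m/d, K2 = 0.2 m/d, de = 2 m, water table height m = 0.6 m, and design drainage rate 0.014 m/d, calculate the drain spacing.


S^2 = 8*K2*de*m/q + 4*K1*m^2/q
S^2 = 8*0.2*2*0.6/0.014 + 4*1.0*0.6^2/0.014
S = sqrt(240.0000)

15.4919 m


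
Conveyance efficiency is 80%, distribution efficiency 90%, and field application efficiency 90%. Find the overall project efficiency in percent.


Ec = 0.8, Eb = 0.9, Ea = 0.9
E = 0.8 * 0.9 * 0.9 * 100 = 64.8000%

64.8000 %


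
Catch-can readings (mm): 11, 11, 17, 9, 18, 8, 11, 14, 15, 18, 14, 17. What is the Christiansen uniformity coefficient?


mean = 13.583333 mm
MAD = 2.986111 mm
CU = (1 - 2.986111/13.583333)*100

78.0164 %


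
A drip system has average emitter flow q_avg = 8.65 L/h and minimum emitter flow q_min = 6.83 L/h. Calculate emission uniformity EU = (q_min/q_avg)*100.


EU = (q_min/q_avg)*100 = (6.83/8.65)*100 = 78.9595%

78.9595 %


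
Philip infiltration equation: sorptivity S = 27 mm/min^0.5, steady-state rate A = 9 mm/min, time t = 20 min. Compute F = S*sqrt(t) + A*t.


F = S*sqrt(t) + A*t
F = 27*sqrt(20) + 9*20
F = 27*4.472136 + 180

300.7477 mm


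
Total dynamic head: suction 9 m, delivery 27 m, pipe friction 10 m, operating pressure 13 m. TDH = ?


TDH = Hs + Hd + hf + Hp = 9 + 27 + 10 + 13 = 59

59 m


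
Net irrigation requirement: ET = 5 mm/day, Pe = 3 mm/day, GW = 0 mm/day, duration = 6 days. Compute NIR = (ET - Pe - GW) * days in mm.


Daily deficit = ET - Pe - GW = 5 - 3 - 0 = 2 mm/day
NIR = 2 * 6 = 12 mm

12.0000 mm


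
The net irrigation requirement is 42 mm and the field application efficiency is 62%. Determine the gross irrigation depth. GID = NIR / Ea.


Ea = 62% = 0.62
GID = NIR / Ea = 42 / 0.62 = 67.7419 mm

67.7419 mm


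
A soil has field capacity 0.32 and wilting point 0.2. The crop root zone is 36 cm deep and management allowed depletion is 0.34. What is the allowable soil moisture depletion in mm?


SMD = (FC - PWP) * d * MAD * 10
SMD = (0.32 - 0.2) * 36 * 0.34 * 10
SMD = 0.1200 * 36 * 0.34 * 10

14.6880 mm


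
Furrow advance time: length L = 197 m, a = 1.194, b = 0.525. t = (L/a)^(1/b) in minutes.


t = (L/a)^(1/b)
t = (197/1.194)^(1/0.525)
t = 164.991625^(1/0.525)

16739.2869 min


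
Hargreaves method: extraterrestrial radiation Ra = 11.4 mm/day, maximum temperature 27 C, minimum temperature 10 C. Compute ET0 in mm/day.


Tmean = (Tmax + Tmin)/2 = (27 + 10)/2 = 18.5
ET0 = 0.0023 * 11.4 * (18.5 + 17.8) * sqrt(27 - 10)
ET0 = 0.0023 * 11.4 * 36.3 * 4.123106

3.9243 mm/day


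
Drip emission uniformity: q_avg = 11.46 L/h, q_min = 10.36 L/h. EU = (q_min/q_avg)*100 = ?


EU = (q_min/q_avg)*100 = (10.36/11.46)*100 = 90.4014%

90.4014 %


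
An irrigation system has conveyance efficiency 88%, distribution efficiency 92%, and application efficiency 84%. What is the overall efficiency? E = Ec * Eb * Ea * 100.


Ec = 0.88, Eb = 0.92, Ea = 0.84
E = 0.88 * 0.92 * 0.84 * 100 = 68.0064%

68.0064 %


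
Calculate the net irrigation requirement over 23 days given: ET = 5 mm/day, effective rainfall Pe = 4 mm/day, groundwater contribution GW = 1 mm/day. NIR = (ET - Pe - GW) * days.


Daily deficit = ET - Pe - GW = 5 - 4 - 1 = 0 mm/day
NIR = 0 * 23 = 0 mm

0 mm


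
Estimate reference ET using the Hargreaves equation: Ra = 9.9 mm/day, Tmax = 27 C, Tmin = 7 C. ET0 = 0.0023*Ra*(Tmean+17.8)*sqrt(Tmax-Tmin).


Tmean = (Tmax + Tmin)/2 = (27 + 7)/2 = 17.0
ET0 = 0.0023 * 9.9 * (17.0 + 17.8) * sqrt(27 - 7)
ET0 = 0.0023 * 9.9 * 34.8 * 4.472136

3.5437 mm/day


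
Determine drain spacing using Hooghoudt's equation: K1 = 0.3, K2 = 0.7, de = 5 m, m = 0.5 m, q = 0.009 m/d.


S^2 = 8*K2*de*m/q + 4*K1*m^2/q
S^2 = 8*0.7*5*0.5/0.009 + 4*0.3*0.5^2/0.009
S = sqrt(1588.8889)

39.8609 m


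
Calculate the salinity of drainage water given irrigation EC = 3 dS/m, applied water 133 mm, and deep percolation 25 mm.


EC_dw = EC_iw * D_iw / D_dw
EC_dw = 3 * 133 / 25
EC_dw = 399 / 25

15.9600 dS/m


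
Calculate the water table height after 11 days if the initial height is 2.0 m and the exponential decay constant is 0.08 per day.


m = m0 * exp(-k*t)
m = 2.0 * exp(-0.08 * 11)
m = 2.0 * exp(-0.8800)

0.8296 m


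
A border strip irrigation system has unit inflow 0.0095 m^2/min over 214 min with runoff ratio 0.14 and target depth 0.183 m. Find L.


L = q*t/((1+r)*Z)
L = 0.0095*214/((1+0.14)*0.183)
L = 2.033/0.20862

9.7450 m


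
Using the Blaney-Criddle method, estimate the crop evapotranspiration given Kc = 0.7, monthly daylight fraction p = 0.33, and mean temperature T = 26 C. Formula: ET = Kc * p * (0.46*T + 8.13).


ET = Kc * p * (0.46*T + 8.13)
ET = 0.7 * 0.33 * (0.46*26 + 8.13)
ET = 0.7 * 0.33 * 20.0900

4.6408 mm/day


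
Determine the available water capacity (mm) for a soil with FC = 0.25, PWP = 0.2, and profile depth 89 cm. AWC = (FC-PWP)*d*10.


AWC = (FC - PWP) * d * 10
AWC = (0.25 - 0.2) * 89 * 10
AWC = 0.0500 * 89 * 10

44.5000 mm


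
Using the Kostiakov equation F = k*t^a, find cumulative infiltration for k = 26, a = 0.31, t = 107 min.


F = k * t^a = 26 * 107^0.31
F = 26 * 4.257052

110.6834 mm


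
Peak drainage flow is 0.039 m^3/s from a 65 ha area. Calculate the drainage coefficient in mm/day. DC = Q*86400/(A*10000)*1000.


DC = Q * 86400 / (A * 10000) * 1000
DC = 0.039 * 86400 / (65 * 10000) * 1000
DC = 3369600.0000 / 650000

5.1840 mm/day


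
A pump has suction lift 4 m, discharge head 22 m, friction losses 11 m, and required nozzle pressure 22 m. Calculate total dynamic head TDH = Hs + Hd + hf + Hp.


TDH = Hs + Hd + hf + Hp = 4 + 22 + 11 + 22 = 59

59 m


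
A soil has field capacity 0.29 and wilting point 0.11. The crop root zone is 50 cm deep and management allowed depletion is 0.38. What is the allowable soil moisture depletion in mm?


SMD = (FC - PWP) * d * MAD * 10
SMD = (0.29 - 0.11) * 50 * 0.38 * 10
SMD = 0.1800 * 50 * 0.38 * 10

34.2000 mm


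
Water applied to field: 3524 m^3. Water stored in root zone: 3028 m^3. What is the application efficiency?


Ea = V_root / V_field * 100 = 3028 / 3524 * 100 = 85.9251%

85.9251 %


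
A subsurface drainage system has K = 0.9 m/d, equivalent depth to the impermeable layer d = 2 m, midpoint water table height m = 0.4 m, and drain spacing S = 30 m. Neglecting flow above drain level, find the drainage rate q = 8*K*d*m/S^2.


q = 8*K*d*m/S^2
q = 8*0.9*2*0.4/30^2
q = 5.7600 / 900

0.0064 m/d


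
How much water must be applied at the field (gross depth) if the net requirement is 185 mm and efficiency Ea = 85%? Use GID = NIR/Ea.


Ea = 85% = 0.85
GID = NIR / Ea = 185 / 0.85 = 217.6471 mm

217.6471 mm


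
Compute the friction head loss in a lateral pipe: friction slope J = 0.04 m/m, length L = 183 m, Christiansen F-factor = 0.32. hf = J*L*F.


hf = J * L * F = 0.04 * 183 * 0.32 = 2.3424 m

2.3424 m


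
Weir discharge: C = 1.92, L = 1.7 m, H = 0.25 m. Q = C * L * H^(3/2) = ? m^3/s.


Q = C * L * H^(3/2) = 1.92 * 1.7 * 0.25^1.5 = 1.92 * 1.7 * 0.125000

0.4080 m^3/s


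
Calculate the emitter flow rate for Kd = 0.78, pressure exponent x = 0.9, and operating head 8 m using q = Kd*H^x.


q = Kd * H^x = 0.78 * 8^0.9 = 0.78 * 6.498019

5.0685 L/h


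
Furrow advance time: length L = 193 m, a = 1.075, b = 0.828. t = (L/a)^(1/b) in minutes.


t = (L/a)^(1/b)
t = (193/1.075)^(1/0.828)
t = 179.534884^(1/0.828)

527.7181 min


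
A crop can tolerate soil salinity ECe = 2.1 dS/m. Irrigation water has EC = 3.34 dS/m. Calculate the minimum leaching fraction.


LR = ECiw / (5*ECe - ECiw)
LR = 3.34 / (5*2.1 - 3.34)
LR = 3.34 / 7.1600

0.4665


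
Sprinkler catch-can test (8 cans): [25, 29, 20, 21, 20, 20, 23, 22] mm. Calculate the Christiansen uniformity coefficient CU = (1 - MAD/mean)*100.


mean = 22.500000 mm
MAD = 2.375000 mm
CU = (1 - 2.375000/22.500000)*100

89.4444 %


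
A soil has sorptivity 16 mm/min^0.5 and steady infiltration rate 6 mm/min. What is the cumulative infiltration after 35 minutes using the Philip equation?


F = S*sqrt(t) + A*t
F = 16*sqrt(35) + 6*35
F = 16*5.916080 + 210

304.6573 mm


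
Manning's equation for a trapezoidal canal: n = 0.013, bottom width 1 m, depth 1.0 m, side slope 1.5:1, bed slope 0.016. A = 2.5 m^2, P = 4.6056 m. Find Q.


R = A/P = 2.5/4.6056 = 0.542817
Q = (1/0.013) * 2.5 * 0.542817^(2/3) * 0.016^0.5

16.1867 m^3/s


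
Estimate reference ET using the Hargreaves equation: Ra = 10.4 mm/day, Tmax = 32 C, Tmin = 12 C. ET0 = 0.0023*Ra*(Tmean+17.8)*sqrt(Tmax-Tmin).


Tmean = (Tmax + Tmin)/2 = (32 + 12)/2 = 22.0
ET0 = 0.0023 * 10.4 * (22.0 + 17.8) * sqrt(32 - 12)
ET0 = 0.0023 * 10.4 * 39.8 * 4.472136

4.2575 mm/day


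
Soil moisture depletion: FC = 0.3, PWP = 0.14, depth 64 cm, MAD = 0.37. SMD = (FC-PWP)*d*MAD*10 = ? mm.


SMD = (FC - PWP) * d * MAD * 10
SMD = (0.3 - 0.14) * 64 * 0.37 * 10
SMD = 0.1600 * 64 * 0.37 * 10

37.8880 mm


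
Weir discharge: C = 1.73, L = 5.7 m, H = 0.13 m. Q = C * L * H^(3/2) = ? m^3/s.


Q = C * L * H^(3/2) = 1.73 * 5.7 * 0.13^1.5 = 1.73 * 5.7 * 0.046872

0.4622 m^3/s


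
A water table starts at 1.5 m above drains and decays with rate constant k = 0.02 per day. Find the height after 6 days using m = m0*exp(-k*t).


m = m0 * exp(-k*t)
m = 1.5 * exp(-0.02 * 6)
m = 1.5 * exp(-0.1200)

1.3304 m


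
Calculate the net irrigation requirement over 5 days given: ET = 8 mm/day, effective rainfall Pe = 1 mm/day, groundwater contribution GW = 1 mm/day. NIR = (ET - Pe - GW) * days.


Daily deficit = ET - Pe - GW = 8 - 1 - 1 = 6 mm/day
NIR = 6 * 5 = 30 mm

30.0000 mm


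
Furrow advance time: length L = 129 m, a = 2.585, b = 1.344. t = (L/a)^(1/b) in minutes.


t = (L/a)^(1/b)
t = (129/2.585)^(1/1.344)
t = 49.903288^(1/1.344)

18.3438 min


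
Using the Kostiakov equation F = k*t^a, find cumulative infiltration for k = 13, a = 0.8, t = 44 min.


F = k * t^a = 13 * 44^0.8
F = 13 * 20.642493

268.3524 mm


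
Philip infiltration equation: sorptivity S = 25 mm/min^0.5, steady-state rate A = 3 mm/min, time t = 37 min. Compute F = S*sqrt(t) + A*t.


F = S*sqrt(t) + A*t
F = 25*sqrt(37) + 3*37
F = 25*6.082763 + 111

263.0691 mm
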